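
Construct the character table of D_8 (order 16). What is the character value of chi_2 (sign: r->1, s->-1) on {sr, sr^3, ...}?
Conjugacy classes: {e} of size 1, {r^4} of size 1, {r^1, r^7} of size 2, {r^2, r^6} of size 2, {r^3, r^5} of size 2, {s, sr^2, ...} of size 4, {sr, sr^3, ...} of size 4.
Character table:
  irrep \ class              {e} (size 1)  {r^4} (size 1)  {r^1, r^7} (size 2)  {r^2, r^6} (size 2)  {r^3, r^5} (size 2)  {s, sr^2, ...} (size 4)  {sr, sr^3, ...} (size 4)
  chi_1 (triv)               1             1               1                    1                    1                    1                        1                       
  chi_2 (sign: r->1, s->-1)  1             1               1                    1                    1                    -1                       -1                      
  chi_3 (r->-1, s->1)        1             1               -1                   1                    -1                   1                        -1                      
  chi_4 (r->-1, s->-1)       1             1               -1                   1                    -1                   -1                       1                       
  chi_5 (2d, j=1)            2             -2              sqrt(2)              0                    -sqrt(2)             0                        0                       
  chi_6 (2d, j=2)            2             2               0                    -2                   0                    0                        0                       
  chi_7 (2d, j=3)            2             -2              -sqrt(2)             0                    sqrt(2)              0                        0                       

Spot check: chi_2 (sign: r->1, s->-1) on {sr, sr^3, ...} = -1.

Proof sketch: D_8 has order 2*8 = 16 with 7 conjugacy classes, hence 7 irreducibles. Sum of squared dims 1 + 1 + 1 + 1 + 4 + 4 + 4 = 16 = |G|. Linear characters come from the abelianisation; the 2-dimensional irreps have character r^k -> 2*cos(2*pi*j*k/8), reflections -> 0.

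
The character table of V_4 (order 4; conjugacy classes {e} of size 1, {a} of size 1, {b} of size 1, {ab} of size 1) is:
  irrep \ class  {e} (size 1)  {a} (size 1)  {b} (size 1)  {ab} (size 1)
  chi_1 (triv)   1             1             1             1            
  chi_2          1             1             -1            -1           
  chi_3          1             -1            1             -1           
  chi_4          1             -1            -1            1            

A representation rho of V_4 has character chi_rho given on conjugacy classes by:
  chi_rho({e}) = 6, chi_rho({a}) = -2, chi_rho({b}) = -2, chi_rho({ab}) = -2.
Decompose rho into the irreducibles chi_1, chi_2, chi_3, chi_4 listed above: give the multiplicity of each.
Multiplicities: chi_1: 0, chi_2: 2, chi_3: 2, chi_4: 2.

Explanation: Use <chi_rho, chi> = (1/|G|) sum_C |C| * chi_rho(C) * conj(chi(C)) with |G| = 4 for each irreducible chi in the table:
  <chi_rho, chi_1> = (1/4)[1*(6)*conj(1) + 1*(-2)*conj(1) + 1*(-2)*conj(1) + 1*(-2)*conj(1)]
      = (1/4)[(6) + (-2) + (-2) + (-2)] = 0/4 = 0
  <chi_rho, chi_2> = (1/4)[1*(6)*conj(1) + 1*(-2)*conj(1) + 1*(-2)*conj(-1) + 1*(-2)*conj(-1)]
      = (1/4)[(6) + (-2) + (2) + (2)] = 8/4 = 2
  <chi_rho, chi_3> = (1/4)[1*(6)*conj(1) + 1*(-2)*conj(-1) + 1*(-2)*conj(1) + 1*(-2)*conj(-1)]
      = (1/4)[(6) + (2) + (-2) + (2)] = 8/4 = 2
  <chi_rho, chi_4> = (1/4)[1*(6)*conj(1) + 1*(-2)*conj(-1) + 1*(-2)*conj(-1) + 1*(-2)*conj(1)]
      = (1/4)[(6) + (2) + (2) + (-2)] = 8/4 = 2
Dimension check: dim(rho) = sum (mult * dim) = 0*1 + 2*1 + 2*1 + 2*1 = 6 = chi_rho(e) = 6.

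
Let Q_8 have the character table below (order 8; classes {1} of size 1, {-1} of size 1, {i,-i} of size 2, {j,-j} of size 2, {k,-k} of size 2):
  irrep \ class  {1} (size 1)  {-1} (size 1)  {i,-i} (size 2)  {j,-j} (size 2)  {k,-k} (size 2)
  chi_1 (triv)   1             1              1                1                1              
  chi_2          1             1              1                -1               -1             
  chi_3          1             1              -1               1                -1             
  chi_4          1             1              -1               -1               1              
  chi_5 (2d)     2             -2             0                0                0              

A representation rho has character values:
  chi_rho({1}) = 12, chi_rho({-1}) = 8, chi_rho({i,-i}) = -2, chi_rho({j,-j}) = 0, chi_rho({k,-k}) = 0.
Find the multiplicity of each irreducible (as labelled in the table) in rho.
Multiplicities: chi_1: 2, chi_2: 2, chi_3: 3, chi_4: 3, chi_5: 1.

Reasoning: Use <chi_rho, chi> = (1/|G|) sum_C |C| * chi_rho(C) * conj(chi(C)) with |G| = 8 for each irreducible chi in the table:
  <chi_rho, chi_1> = (1/8)[1*(12)*conj(1) + 1*(8)*conj(1) + 2*(-2)*conj(1) + 2*(0)*conj(1) + 2*(0)*conj(1)]
      = (1/8)[(12) + (8) + (-4) + (0) + (0)] = 16/8 = 2
  <chi_rho, chi_2> = (1/8)[1*(12)*conj(1) + 1*(8)*conj(1) + 2*(-2)*conj(1) + 2*(0)*conj(-1) + 2*(0)*conj(-1)]
      = (1/8)[(12) + (8) + (-4) + (0) + (0)] = 16/8 = 2
  <chi_rho, chi_3> = (1/8)[1*(12)*conj(1) + 1*(8)*conj(1) + 2*(-2)*conj(-1) + 2*(0)*conj(1) + 2*(0)*conj(-1)]
      = (1/8)[(12) + (8) + (4) + (0) + (0)] = 24/8 = 3
  <chi_rho, chi_4> = (1/8)[1*(12)*conj(1) + 1*(8)*conj(1) + 2*(-2)*conj(-1) + 2*(0)*conj(-1) + 2*(0)*conj(1)]
      = (1/8)[(12) + (8) + (4) + (0) + (0)] = 24/8 = 3
  <chi_rho, chi_5> = (1/8)[1*(12)*conj(2) + 1*(8)*conj(-2) + 2*(-2)*conj(0) + 2*(0)*conj(0) + 2*(0)*conj(0)]
      = (1/8)[(24) + (-16) + (0) + (0) + (0)] = 8/8 = 1
Dimension check: dim(rho) = sum (mult * dim) = 2*1 + 2*1 + 3*1 + 3*1 + 1*2 = 12 = chi_rho(e) = 12.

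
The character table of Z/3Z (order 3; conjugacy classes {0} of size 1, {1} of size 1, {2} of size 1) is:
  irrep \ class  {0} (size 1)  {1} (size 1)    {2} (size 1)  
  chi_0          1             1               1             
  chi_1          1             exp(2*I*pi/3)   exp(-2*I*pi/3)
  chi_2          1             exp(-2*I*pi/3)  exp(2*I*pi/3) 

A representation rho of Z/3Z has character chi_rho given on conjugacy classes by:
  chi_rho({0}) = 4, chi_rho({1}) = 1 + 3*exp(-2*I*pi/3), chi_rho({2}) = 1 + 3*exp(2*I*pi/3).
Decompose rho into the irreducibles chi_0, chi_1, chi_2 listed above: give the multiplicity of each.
Multiplicities: chi_0: 1, chi_1: 0, chi_2: 3.

Proof sketch: Use <chi_rho, chi> = (1/|G|) sum_C |C| * chi_rho(C) * conj(chi(C)) with |G| = 3 for each irreducible chi in the table:
  <chi_rho, chi_0> = (1/3)[1*(4)*conj(1) + 1*(1 + 3*exp(-2*I*pi/3))*conj(1) + 1*(1 + 3*exp(2*I*pi/3))*conj(1)]
      = (1/3)[(4) + (1 + 3*exp(-2*I*pi/3)) + (1 + 3*exp(2*I*pi/3))] = 3/3 = 1
  <chi_rho, chi_1> = (1/3)[1*(4)*conj(1) + 1*(1 + 3*exp(-2*I*pi/3))*conj(exp(2*I*pi/3)) + 1*(1 + 3*exp(2*I*pi/3))*conj(exp(-2*I*pi/3))]
      = (1/3)[(4) + (exp(-2*I*pi/3) + 3*exp(2*I*pi/3)) + (3*exp(-2*I*pi/3) + exp(2*I*pi/3))] = 0/3 = 0
  <chi_rho, chi_2> = (1/3)[1*(4)*conj(1) + 1*(1 + 3*exp(-2*I*pi/3))*conj(exp(-2*I*pi/3)) + 1*(1 + 3*exp(2*I*pi/3))*conj(exp(2*I*pi/3))]
      = (1/3)[(4) + (3 + exp(2*I*pi/3)) + (3 + exp(-2*I*pi/3))] = 9/3 = 3
(Exp terms are combined using exp(i*s)*conj(exp(i*t)) = exp(i*(s-t)), and sums of them are collapsed using the identity that for every m > 1 the m distinct m-th roots of unity sum to 0, e.g. 1 + exp(2*I*pi/3) + exp(-2*I*pi/3) = 0.)
Dimension check: dim(rho) = sum (mult * dim) = 1*1 + 0*1 + 3*1 = 4 = chi_rho(e) = 4.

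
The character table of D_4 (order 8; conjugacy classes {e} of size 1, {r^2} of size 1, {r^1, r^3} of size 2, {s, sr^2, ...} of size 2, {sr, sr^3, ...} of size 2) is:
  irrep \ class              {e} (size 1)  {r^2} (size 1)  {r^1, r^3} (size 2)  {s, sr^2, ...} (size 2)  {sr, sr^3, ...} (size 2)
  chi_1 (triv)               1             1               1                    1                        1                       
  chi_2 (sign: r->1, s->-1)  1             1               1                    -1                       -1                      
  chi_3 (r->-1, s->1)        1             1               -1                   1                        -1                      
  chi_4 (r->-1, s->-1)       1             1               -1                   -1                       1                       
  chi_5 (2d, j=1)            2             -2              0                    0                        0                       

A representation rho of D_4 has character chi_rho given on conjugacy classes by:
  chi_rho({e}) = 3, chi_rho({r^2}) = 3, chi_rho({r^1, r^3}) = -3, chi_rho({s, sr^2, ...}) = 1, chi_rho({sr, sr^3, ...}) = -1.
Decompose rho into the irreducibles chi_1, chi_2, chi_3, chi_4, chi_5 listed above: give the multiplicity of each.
Multiplicities: chi_1: 0, chi_2: 0, chi_3: 2, chi_4: 1, chi_5: 0.

Justification: Use <chi_rho, chi> = (1/|G|) sum_C |C| * chi_rho(C) * conj(chi(C)) with |G| = 8 for each irreducible chi in the table:
  <chi_rho, chi_1> = (1/8)[1*(3)*conj(1) + 1*(3)*conj(1) + 2*(-3)*conj(1) + 2*(1)*conj(1) + 2*(-1)*conj(1)]
      = (1/8)[(3) + (3) + (-6) + (2) + (-2)] = 0/8 = 0
  <chi_rho, chi_2> = (1/8)[1*(3)*conj(1) + 1*(3)*conj(1) + 2*(-3)*conj(1) + 2*(1)*conj(-1) + 2*(-1)*conj(-1)]
      = (1/8)[(3) + (3) + (-6) + (-2) + (2)] = 0/8 = 0
  <chi_rho, chi_3> = (1/8)[1*(3)*conj(1) + 1*(3)*conj(1) + 2*(-3)*conj(-1) + 2*(1)*conj(1) + 2*(-1)*conj(-1)]
      = (1/8)[(3) + (3) + (6) + (2) + (2)] = 16/8 = 2
  <chi_rho, chi_4> = (1/8)[1*(3)*conj(1) + 1*(3)*conj(1) + 2*(-3)*conj(-1) + 2*(1)*conj(-1) + 2*(-1)*conj(1)]
      = (1/8)[(3) + (3) + (6) + (-2) + (-2)] = 8/8 = 1
  <chi_rho, chi_5> = (1/8)[1*(3)*conj(2) + 1*(3)*conj(-2) + 2*(-3)*conj(0) + 2*(1)*conj(0) + 2*(-1)*conj(0)]
      = (1/8)[(6) + (-6) + (0) + (0) + (0)] = 0/8 = 0
Dimension check: dim(rho) = sum (mult * dim) = 0*1 + 0*1 + 2*1 + 1*1 + 0*2 = 3 = chi_rho(e) = 3.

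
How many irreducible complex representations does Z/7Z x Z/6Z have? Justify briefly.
42

Reasoning: The number of irreducible complex representations of a finite group equals its number of conjugacy classes. Z/7Z x Z/6Z is abelian of order 42, so every element is its own conjugacy class: 42 classes, so Z/7Z x Z/6Z (order 42) has exactly 42 irreducible complex representations.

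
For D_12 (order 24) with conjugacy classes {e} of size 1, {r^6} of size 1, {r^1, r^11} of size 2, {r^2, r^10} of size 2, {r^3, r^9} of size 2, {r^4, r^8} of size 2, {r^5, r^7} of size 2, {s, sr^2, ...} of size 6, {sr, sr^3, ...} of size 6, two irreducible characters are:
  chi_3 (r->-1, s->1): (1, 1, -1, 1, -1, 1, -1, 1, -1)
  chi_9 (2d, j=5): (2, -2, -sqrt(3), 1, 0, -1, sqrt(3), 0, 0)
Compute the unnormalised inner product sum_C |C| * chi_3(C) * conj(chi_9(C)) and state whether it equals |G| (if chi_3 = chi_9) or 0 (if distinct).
Sum = 0; so <chi_3, chi_9> = 0 (distinct irreducibles are orthogonal).

Working: Compute term by term over conjugacy classes (|C| * chi_3(C) * conj(chi_9(C))):
  1*(1)*conj(2) + 1*(1)*conj(-2) + 2*(-1)*conj(-sqrt(3)) + 2*(1)*conj(1) + 2*(-1)*conj(0) + 2*(1)*conj(-1) + 2*(-1)*conj(sqrt(3)) + 6*(1)*conj(0) + 6*(-1)*conj(0)
  = (2) + (-2) + (2*sqrt(3)) + (2) + (0) + (-2) + (-2*sqrt(3)) + (0) + (0)
  = 0.
Dividing by |G| = 24 gives 0/24 = 0, matching the row-orthogonality relation <chi_3, chi_9> = [chi_3 = chi_9].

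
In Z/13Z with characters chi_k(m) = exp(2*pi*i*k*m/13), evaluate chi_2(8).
chi_2(8) = zeta_13^16 = exp(6*I*pi/13)

Details: chi_2(8) = zeta_13^(2*8) = zeta_13^16. Since zeta_13^13 = 1, this equals zeta_13^3 = exp(2*pi*i*3/13) = exp(6*I*pi/13).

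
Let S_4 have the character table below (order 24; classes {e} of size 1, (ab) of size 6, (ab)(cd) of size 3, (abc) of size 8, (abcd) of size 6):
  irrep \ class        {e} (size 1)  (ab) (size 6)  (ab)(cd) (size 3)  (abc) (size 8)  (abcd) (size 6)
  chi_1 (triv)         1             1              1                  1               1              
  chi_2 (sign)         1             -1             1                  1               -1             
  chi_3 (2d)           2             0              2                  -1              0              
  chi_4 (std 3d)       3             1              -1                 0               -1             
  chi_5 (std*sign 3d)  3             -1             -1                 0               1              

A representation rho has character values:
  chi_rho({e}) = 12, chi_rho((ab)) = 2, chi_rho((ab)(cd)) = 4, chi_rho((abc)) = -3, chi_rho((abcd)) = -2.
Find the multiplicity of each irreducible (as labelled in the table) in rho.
Multiplicities: chi_1: 0, chi_2: 0, chi_3: 3, chi_4: 2, chi_5: 0.

Solution. Use <chi_rho, chi> = (1/|G|) sum_C |C| * chi_rho(C) * conj(chi(C)) with |G| = 24 for each irreducible chi in the table:
  <chi_rho, chi_1> = (1/24)[1*(12)*conj(1) + 6*(2)*conj(1) + 3*(4)*conj(1) + 8*(-3)*conj(1) + 6*(-2)*conj(1)]
      = (1/24)[(12) + (12) + (12) + (-24) + (-12)] = 0/24 = 0
  <chi_rho, chi_2> = (1/24)[1*(12)*conj(1) + 6*(2)*conj(-1) + 3*(4)*conj(1) + 8*(-3)*conj(1) + 6*(-2)*conj(-1)]
      = (1/24)[(12) + (-12) + (12) + (-24) + (12)] = 0/24 = 0
  <chi_rho, chi_3> = (1/24)[1*(12)*conj(2) + 6*(2)*conj(0) + 3*(4)*conj(2) + 8*(-3)*conj(-1) + 6*(-2)*conj(0)]
      = (1/24)[(24) + (0) + (24) + (24) + (0)] = 72/24 = 3
  <chi_rho, chi_4> = (1/24)[1*(12)*conj(3) + 6*(2)*conj(1) + 3*(4)*conj(-1) + 8*(-3)*conj(0) + 6*(-2)*conj(-1)]
      = (1/24)[(36) + (12) + (-12) + (0) + (12)] = 48/24 = 2
  <chi_rho, chi_5> = (1/24)[1*(12)*conj(3) + 6*(2)*conj(-1) + 3*(4)*conj(-1) + 8*(-3)*conj(0) + 6*(-2)*conj(1)]
      = (1/24)[(36) + (-12) + (-12) + (0) + (-12)] = 0/24 = 0
Dimension check: dim(rho) = sum (mult * dim) = 0*1 + 0*1 + 3*2 + 2*3 + 0*3 = 12 = chi_rho(e) = 12.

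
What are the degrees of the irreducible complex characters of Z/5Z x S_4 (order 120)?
Dimensions: 1, 1, 1, 1, 1, 1, 1, 1, 1, 1, 2, 2, 2, 2, 2, 3, 3, 3, 3, 3, 3, 3, 3, 3, 3

Details: There are 25 irreducibles (= number of conjugacy classes). Their dimensions d_i satisfy sum d_i^2 = |G| = 120: 1 + 1 + 1 + 1 + 1 + 1 + 1 + 1 + 1 + 1 + 4 + 4 + 4 + 4 + 4 + 9 + 9 + 9 + 9 + 9 + 9 + 9 + 9 + 9 + 9 = 120. (For the product with Z/5Z: each of the 5 1-dim characters of Z/5Z tensors with each irrep of S_4, giving 5 copies of each S_4-dimension.)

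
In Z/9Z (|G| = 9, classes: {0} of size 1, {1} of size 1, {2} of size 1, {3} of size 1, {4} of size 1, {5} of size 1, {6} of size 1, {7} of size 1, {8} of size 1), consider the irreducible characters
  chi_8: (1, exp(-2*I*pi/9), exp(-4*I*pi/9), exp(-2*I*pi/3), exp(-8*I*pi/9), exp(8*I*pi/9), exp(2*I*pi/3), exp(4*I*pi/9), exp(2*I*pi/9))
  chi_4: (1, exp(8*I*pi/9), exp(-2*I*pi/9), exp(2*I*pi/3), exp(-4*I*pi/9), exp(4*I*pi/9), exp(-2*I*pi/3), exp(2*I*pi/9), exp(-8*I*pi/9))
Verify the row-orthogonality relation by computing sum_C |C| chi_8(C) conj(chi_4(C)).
Sum = 0; so <chi_8, chi_4> = 0 (distinct irreducibles are orthogonal).

Working: Compute term by term over conjugacy classes (|C| * chi_8(C) * conj(chi_4(C))):
  1*(1)*conj(1) + 1*(exp(-2*I*pi/9))*conj(exp(8*I*pi/9)) + 1*(exp(-4*I*pi/9))*conj(exp(-2*I*pi/9)) + 1*(exp(-2*I*pi/3))*conj(exp(2*I*pi/3)) + 1*(exp(-8*I*pi/9))*conj(exp(-4*I*pi/9)) + 1*(exp(8*I*pi/9))*conj(exp(4*I*pi/9)) + 1*(exp(2*I*pi/3))*conj(exp(-2*I*pi/3)) + 1*(exp(4*I*pi/9))*conj(exp(2*I*pi/9)) + 1*(exp(2*I*pi/9))*conj(exp(-8*I*pi/9))
  = (1) + (exp(8*I*pi/9)) + (exp(-2*I*pi/9)) + (exp(2*I*pi/3)) + (exp(-4*I*pi/9)) + (exp(4*I*pi/9)) + (exp(-2*I*pi/3)) + (exp(2*I*pi/9)) + (exp(-8*I*pi/9))
  = 0.
(Exp terms are combined using exp(i*s)*conj(exp(i*t)) = exp(i*(s-t)), and sums of them are collapsed using the identity that for every m > 1 the m distinct m-th roots of unity sum to 0, e.g. 1 + exp(2*I*pi/3) + exp(-2*I*pi/3) = 0.)
Dividing by |G| = 9 gives 0/9 = 0, matching the row-orthogonality relation <chi_8, chi_4> = [chi_8 = chi_4].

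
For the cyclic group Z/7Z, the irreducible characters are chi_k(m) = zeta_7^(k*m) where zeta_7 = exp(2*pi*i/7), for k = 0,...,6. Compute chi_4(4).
chi_4(4) = zeta_7^16 = exp(4*I*pi/7)

Derivation: chi_4(4) = zeta_7^(4*4) = zeta_7^16. Since zeta_7^7 = 1, this equals zeta_7^2 = exp(2*pi*i*2/7) = exp(4*I*pi/7).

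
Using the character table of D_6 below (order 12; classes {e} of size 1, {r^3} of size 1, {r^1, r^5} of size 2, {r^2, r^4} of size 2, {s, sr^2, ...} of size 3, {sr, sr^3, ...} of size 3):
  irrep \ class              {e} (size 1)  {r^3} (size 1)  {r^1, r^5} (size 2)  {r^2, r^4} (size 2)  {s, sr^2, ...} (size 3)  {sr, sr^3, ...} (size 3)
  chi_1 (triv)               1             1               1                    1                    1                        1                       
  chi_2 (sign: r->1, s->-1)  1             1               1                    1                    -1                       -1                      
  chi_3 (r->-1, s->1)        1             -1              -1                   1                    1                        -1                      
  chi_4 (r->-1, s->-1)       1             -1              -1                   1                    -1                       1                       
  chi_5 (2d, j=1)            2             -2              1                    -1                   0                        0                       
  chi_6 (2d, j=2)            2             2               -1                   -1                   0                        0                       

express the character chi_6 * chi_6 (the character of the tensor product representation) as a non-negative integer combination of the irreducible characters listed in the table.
chi_6 tensor chi_6 = chi_1 + chi_2 + chi_6 (all other irreducibles have multiplicity 0).

Argument: The character of a tensor product is the pointwise product (chi_6 * chi_6)(C) = chi_6(C) * chi_6(C):
  {e}: (2)*(2), {r^3}: (2)*(2), {r^1, r^5}: (-1)*(-1), {r^2, r^4}: (-1)*(-1), {s, sr^2, ...}: (0)*(0), {sr, sr^3, ...}: (0)*(0)
so (chi_6 * chi_6) takes values
  {e} -> 4, {r^3} -> 4, {r^1, r^5} -> 1, {r^2, r^4} -> 1, {s, sr^2, ...} -> 0, {sr, sr^3, ...} -> 0.
Now take the inner product of this character with each irreducible chi from the table, <chi_6*chi_6, chi> = (1/12) sum_C |C| (chi_6*chi_6)(C) conj(chi(C)):
  <chi_6*chi_6, chi_1> = (1/12)[1*(4)*conj(1) + 1*(4)*conj(1) + 2*(1)*conj(1) + 2*(1)*conj(1) + 3*(0)*conj(1) + 3*(0)*conj(1)]
      = (1/12)[(4) + (4) + (2) + (2) + (0) + (0)] = 12/12 = 1
  <chi_6*chi_6, chi_2> = (1/12)[1*(4)*conj(1) + 1*(4)*conj(1) + 2*(1)*conj(1) + 2*(1)*conj(1) + 3*(0)*conj(-1) + 3*(0)*conj(-1)]
      = (1/12)[(4) + (4) + (2) + (2) + (0) + (0)] = 12/12 = 1
  <chi_6*chi_6, chi_3> = (1/12)[1*(4)*conj(1) + 1*(4)*conj(-1) + 2*(1)*conj(-1) + 2*(1)*conj(1) + 3*(0)*conj(1) + 3*(0)*conj(-1)]
      = (1/12)[(4) + (-4) + (-2) + (2) + (0) + (0)] = 0/12 = 0
  <chi_6*chi_6, chi_4> = (1/12)[1*(4)*conj(1) + 1*(4)*conj(-1) + 2*(1)*conj(-1) + 2*(1)*conj(1) + 3*(0)*conj(-1) + 3*(0)*conj(1)]
      = (1/12)[(4) + (-4) + (-2) + (2) + (0) + (0)] = 0/12 = 0
  <chi_6*chi_6, chi_5> = (1/12)[1*(4)*conj(2) + 1*(4)*conj(-2) + 2*(1)*conj(1) + 2*(1)*conj(-1) + 3*(0)*conj(0) + 3*(0)*conj(0)]
      = (1/12)[(8) + (-8) + (2) + (-2) + (0) + (0)] = 0/12 = 0
  <chi_6*chi_6, chi_6> = (1/12)[1*(4)*conj(2) + 1*(4)*conj(2) + 2*(1)*conj(-1) + 2*(1)*conj(-1) + 3*(0)*conj(0) + 3*(0)*conj(0)]
      = (1/12)[(8) + (8) + (-2) + (-2) + (0) + (0)] = 12/12 = 1
Hence the multiplicities are chi_1: 1, chi_2: 1, chi_6: 1. Dimension check: dim(chi_6)*dim(chi_6) = 2*2 = 4 and sum (mult * dim) = 1*1 + 1*1 + 1*2 = 4.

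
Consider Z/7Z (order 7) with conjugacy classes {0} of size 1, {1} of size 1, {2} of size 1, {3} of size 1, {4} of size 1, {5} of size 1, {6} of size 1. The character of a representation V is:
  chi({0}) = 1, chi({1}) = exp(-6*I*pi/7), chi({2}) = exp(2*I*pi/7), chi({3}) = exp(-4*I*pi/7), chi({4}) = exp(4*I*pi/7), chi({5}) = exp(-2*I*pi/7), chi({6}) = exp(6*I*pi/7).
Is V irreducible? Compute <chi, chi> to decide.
Irreducible: <chi, chi> = 1.

Proof sketch: <chi, chi> = (1/|G|) sum_C |C| * |chi(C)|^2 = (1/7)[1*|1|^2 + 1*|exp(-6*I*pi/7)|^2 + 1*|exp(2*I*pi/7)|^2 + 1*|exp(-4*I*pi/7)|^2 + 1*|exp(4*I*pi/7)|^2 + 1*|exp(-2*I*pi/7)|^2 + 1*|exp(6*I*pi/7)|^2]
  = (1/7)[(1) + (1) + (1) + (1) + (1) + (1) + (1)] = 7/7 = 1.
(Exp terms are combined using exp(i*s)*conj(exp(i*t)) = exp(i*(s-t)), and sums of them are collapsed using the identity that for every m > 1 the m distinct m-th roots of unity sum to 0, e.g. 1 + exp(2*I*pi/3) + exp(-2*I*pi/3) = 0.)
A character is irreducible iff <chi, chi> = 1, so this representation is irreducible.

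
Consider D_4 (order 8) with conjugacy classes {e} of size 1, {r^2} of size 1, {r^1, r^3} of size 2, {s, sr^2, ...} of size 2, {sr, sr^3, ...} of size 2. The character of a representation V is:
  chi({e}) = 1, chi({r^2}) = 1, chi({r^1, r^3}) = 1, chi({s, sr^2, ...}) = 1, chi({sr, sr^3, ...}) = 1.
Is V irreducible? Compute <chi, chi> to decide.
Irreducible: <chi, chi> = 1.

Details: <chi, chi> = (1/|G|) sum_C |C| * |chi(C)|^2 = (1/8)[1*|1|^2 + 1*|1|^2 + 2*|1|^2 + 2*|1|^2 + 2*|1|^2]
  = (1/8)[(1) + (1) + (2) + (2) + (2)] = 8/8 = 1.
A character is irreducible iff <chi, chi> = 1, so this representation is irreducible.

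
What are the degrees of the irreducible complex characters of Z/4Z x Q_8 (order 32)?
Dimensions: 1, 1, 1, 1, 1, 1, 1, 1, 1, 1, 1, 1, 1, 1, 1, 1, 2, 2, 2, 2

Details: There are 20 irreducibles (= number of conjugacy classes). Their dimensions d_i satisfy sum d_i^2 = |G| = 32: 1 + 1 + 1 + 1 + 1 + 1 + 1 + 1 + 1 + 1 + 1 + 1 + 1 + 1 + 1 + 1 + 4 + 4 + 4 + 4 = 32. (For the product with Z/4Z: each of the 4 1-dim characters of Z/4Z tensors with each irrep of Q_8, giving 4 copies of each Q_8-dimension.)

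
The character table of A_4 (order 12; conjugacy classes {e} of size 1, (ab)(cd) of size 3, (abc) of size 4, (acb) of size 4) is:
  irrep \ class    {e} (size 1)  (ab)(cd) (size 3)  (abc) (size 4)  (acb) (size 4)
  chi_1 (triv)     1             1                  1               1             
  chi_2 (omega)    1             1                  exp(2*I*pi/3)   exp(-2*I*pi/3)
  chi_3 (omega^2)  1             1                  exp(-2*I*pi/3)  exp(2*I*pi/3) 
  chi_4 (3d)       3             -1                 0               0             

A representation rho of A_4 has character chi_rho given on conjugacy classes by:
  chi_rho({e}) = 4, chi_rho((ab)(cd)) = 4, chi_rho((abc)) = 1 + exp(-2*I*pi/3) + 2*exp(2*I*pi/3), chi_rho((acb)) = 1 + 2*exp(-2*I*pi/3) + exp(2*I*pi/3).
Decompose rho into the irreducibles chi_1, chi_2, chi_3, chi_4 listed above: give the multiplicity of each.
Multiplicities: chi_1: 1, chi_2: 2, chi_3: 1, chi_4: 0.

Working: Use <chi_rho, chi> = (1/|G|) sum_C |C| * chi_rho(C) * conj(chi(C)) with |G| = 12 for each irreducible chi in the table:
  <chi_rho, chi_1> = (1/12)[1*(4)*conj(1) + 3*(4)*conj(1) + 4*(1 + exp(-2*I*pi/3) + 2*exp(2*I*pi/3))*conj(1) + 4*(1 + 2*exp(-2*I*pi/3) + exp(2*I*pi/3))*conj(1)]
      = (1/12)[(4) + (12) + (4 + 4*exp(-2*I*pi/3) + 8*exp(2*I*pi/3)) + (4 + 8*exp(-2*I*pi/3) + 4*exp(2*I*pi/3))] = 12/12 = 1
  <chi_rho, chi_2> = (1/12)[1*(4)*conj(1) + 3*(4)*conj(1) + 4*(1 + exp(-2*I*pi/3) + 2*exp(2*I*pi/3))*conj(exp(2*I*pi/3)) + 4*(1 + 2*exp(-2*I*pi/3) + exp(2*I*pi/3))*conj(exp(-2*I*pi/3))]
      = (1/12)[(4) + (12) + (4) + (4)] = 24/12 = 2
  <chi_rho, chi_3> = (1/12)[1*(4)*conj(1) + 3*(4)*conj(1) + 4*(1 + exp(-2*I*pi/3) + 2*exp(2*I*pi/3))*conj(exp(-2*I*pi/3)) + 4*(1 + 2*exp(-2*I*pi/3) + exp(2*I*pi/3))*conj(exp(2*I*pi/3))]
      = (1/12)[(4) + (12) + (4 + 8*exp(-2*I*pi/3) + 4*exp(2*I*pi/3)) + (4 + 4*exp(-2*I*pi/3) + 8*exp(2*I*pi/3))] = 12/12 = 1
  <chi_rho, chi_4> = (1/12)[1*(4)*conj(3) + 3*(4)*conj(-1) + 4*(1 + exp(-2*I*pi/3) + 2*exp(2*I*pi/3))*conj(0) + 4*(1 + 2*exp(-2*I*pi/3) + exp(2*I*pi/3))*conj(0)]
      = (1/12)[(12) + (-12) + (0) + (0)] = 0/12 = 0
(Exp terms are combined using exp(i*s)*conj(exp(i*t)) = exp(i*(s-t)), and sums of them are collapsed using the identity that for every m > 1 the m distinct m-th roots of unity sum to 0, e.g. 1 + exp(2*I*pi/3) + exp(-2*I*pi/3) = 0.)
Dimension check: dim(rho) = sum (mult * dim) = 1*1 + 2*1 + 1*1 + 0*3 = 4 = chi_rho(e) = 4.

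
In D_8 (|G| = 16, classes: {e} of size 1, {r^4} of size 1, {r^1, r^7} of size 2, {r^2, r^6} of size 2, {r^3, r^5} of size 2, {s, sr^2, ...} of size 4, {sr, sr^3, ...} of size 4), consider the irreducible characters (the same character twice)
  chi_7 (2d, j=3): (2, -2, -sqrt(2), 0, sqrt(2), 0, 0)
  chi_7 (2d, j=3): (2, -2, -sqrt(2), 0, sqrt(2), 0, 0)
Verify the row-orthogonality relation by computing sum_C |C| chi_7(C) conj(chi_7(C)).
Sum = 16 = |G| = 16; so <chi_7, chi_7> = 1 (norm-1 confirms irreducibility).

Justification: Compute term by term over conjugacy classes (|C| * chi_7(C) * conj(chi_7(C))):
  1*(2)*conj(2) + 1*(-2)*conj(-2) + 2*(-sqrt(2))*conj(-sqrt(2)) + 2*(0)*conj(0) + 2*(sqrt(2))*conj(sqrt(2)) + 4*(0)*conj(0) + 4*(0)*conj(0)
  = (4) + (4) + (4) + (0) + (4) + (0) + (0)
  = 16.
Dividing by |G| = 16 gives 16/16 = 1, matching the row-orthogonality relation <chi_7, chi_7> = [chi_7 = chi_7].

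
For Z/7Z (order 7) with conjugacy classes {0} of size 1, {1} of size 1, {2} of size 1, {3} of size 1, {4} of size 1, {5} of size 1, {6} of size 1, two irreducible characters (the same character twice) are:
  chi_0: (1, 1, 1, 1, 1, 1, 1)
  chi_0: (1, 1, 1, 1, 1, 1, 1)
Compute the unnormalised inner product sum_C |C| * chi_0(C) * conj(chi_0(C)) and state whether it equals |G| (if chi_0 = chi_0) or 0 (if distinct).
Sum = 7 = |G| = 7; so <chi_0, chi_0> = 1 (norm-1 confirms irreducibility).

Reasoning: Compute term by term over conjugacy classes (|C| * chi_0(C) * conj(chi_0(C))):
  1*(1)*conj(1) + 1*(1)*conj(1) + 1*(1)*conj(1) + 1*(1)*conj(1) + 1*(1)*conj(1) + 1*(1)*conj(1) + 1*(1)*conj(1)
  = (1) + (1) + (1) + (1) + (1) + (1) + (1)
  = 7.
(Exp terms are combined using exp(i*s)*conj(exp(i*t)) = exp(i*(s-t)), and sums of them are collapsed using the identity that for every m > 1 the m distinct m-th roots of unity sum to 0, e.g. 1 + exp(2*I*pi/3) + exp(-2*I*pi/3) = 0.)
Dividing by |G| = 7 gives 7/7 = 1, matching the row-orthogonality relation <chi_0, chi_0> = [chi_0 = chi_0].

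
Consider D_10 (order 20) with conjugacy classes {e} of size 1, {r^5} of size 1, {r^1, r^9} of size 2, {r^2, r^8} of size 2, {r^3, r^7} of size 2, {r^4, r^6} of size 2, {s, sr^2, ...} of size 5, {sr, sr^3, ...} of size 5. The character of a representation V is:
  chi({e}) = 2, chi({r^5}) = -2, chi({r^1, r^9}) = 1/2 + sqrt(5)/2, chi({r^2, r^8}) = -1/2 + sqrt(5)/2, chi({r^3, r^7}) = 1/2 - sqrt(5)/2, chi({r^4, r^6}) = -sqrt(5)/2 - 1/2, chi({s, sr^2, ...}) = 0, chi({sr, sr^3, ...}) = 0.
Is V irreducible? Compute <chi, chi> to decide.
Irreducible: <chi, chi> = 1.

Why: <chi, chi> = (1/|G|) sum_C |C| * |chi(C)|^2 = (1/20)[1*|2|^2 + 1*|-2|^2 + 2*|1/2 + sqrt(5)/2|^2 + 2*|-1/2 + sqrt(5)/2|^2 + 2*|1/2 - sqrt(5)/2|^2 + 2*|-sqrt(5)/2 - 1/2|^2 + 5*|0|^2 + 5*|0|^2]
  = (1/20)[(4) + (4) + (sqrt(5) + 3) + (3 - sqrt(5)) + (3 - sqrt(5)) + (sqrt(5) + 3) + (0) + (0)] = 20/20 = 1.
A character is irreducible iff <chi, chi> = 1, so this representation is irreducible.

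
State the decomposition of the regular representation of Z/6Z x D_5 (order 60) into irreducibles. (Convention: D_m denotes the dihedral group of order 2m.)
Each irreducible V_i of dimension d_i appears with multiplicity d_i, i.e. rho_reg = (direct sum over all irreducibles V_i) d_i V_i. The irreducible dimensions for Z/6Z x D_5 are 1, 1, 1, 1, 1, 1, 1, 1, 1, 1, 1, 1, 2, 2, 2, 2, 2, 2, 2, 2, 2, 2, 2, 2: 12 irreducibles of dimension 1, each with multiplicity 1; 12 irreducibles of dimension 2, each with multiplicity 2. Total dimension 12*1*1 + 12*2*2 = 60 = |G|.

Why: General theorem: in the regular representation of a finite group G, each irreducible appears with multiplicity equal to its dimension. Check: dim(rho_reg) = sum d_i^2 = 1 + 1 + 1 + 1 + 1 + 1 + 1 + 1 + 1 + 1 + 1 + 1 + 4 + 4 + 4 + 4 + 4 + 4 + 4 + 4 + 4 + 4 + 4 + 4 = 60 = |G|.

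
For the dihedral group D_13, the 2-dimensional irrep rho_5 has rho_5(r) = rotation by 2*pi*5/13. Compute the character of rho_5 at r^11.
chi_{rho_5}(r^11) = 2*cos(2*pi*5*11/13) = 2*cos(110*pi/13)

Proof sketch: rho_5(r^11) is rotation by angle 2*pi*5*11/13, whose trace is 2*cos(2*pi*5*11/13) = 2*cos(110*pi/13).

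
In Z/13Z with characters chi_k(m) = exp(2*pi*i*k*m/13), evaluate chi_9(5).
chi_9(5) = zeta_13^45 = exp(12*I*pi/13)

Derivation: chi_9(5) = zeta_13^(9*5) = zeta_13^45. Since zeta_13^13 = 1, this equals zeta_13^6 = exp(2*pi*i*6/13) = exp(12*I*pi/13).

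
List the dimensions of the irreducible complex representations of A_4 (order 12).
Dimensions: 1, 1, 1, 3

Solution. There are 4 irreducibles (= number of conjugacy classes). Their dimensions d_i satisfy sum d_i^2 = |G| = 12: 1 + 1 + 1 + 9 = 12.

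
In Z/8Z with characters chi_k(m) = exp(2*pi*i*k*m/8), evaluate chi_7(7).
chi_7(7) = zeta_8^49 = exp(I*pi/4)

Details: chi_7(7) = zeta_8^(7*7) = zeta_8^49. Since zeta_8^8 = 1, this equals zeta_8^1 = exp(2*pi*i*1/8) = exp(I*pi/4).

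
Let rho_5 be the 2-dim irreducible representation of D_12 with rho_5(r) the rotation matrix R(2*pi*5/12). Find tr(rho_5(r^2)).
chi_{rho_5}(r^2) = 2*cos(2*pi*5*2/12) = 1

Justification: rho_5(r^2) is rotation by angle 2*pi*5*2/12, whose trace is 2*cos(2*pi*5*2/12) = 1.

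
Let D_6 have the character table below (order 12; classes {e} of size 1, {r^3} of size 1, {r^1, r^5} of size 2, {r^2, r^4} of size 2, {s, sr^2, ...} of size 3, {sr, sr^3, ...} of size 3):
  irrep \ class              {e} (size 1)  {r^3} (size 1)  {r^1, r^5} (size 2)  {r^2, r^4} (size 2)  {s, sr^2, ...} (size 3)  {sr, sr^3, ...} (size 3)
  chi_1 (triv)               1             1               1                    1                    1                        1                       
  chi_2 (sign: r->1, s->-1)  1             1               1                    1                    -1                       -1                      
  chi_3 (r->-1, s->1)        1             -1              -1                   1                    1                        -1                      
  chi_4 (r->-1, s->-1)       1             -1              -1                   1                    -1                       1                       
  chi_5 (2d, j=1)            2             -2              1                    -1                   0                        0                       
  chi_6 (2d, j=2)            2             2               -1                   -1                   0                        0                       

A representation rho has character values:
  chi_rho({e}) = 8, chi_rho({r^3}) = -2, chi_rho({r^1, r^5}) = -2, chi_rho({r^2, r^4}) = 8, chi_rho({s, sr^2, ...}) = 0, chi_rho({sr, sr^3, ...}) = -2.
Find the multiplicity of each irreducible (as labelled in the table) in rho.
Multiplicities: chi_1: 1, chi_2: 2, chi_3: 3, chi_4: 2, chi_5: 0, chi_6: 0.

Explanation: Use <chi_rho, chi> = (1/|G|) sum_C |C| * chi_rho(C) * conj(chi(C)) with |G| = 12 for each irreducible chi in the table:
  <chi_rho, chi_1> = (1/12)[1*(8)*conj(1) + 1*(-2)*conj(1) + 2*(-2)*conj(1) + 2*(8)*conj(1) + 3*(0)*conj(1) + 3*(-2)*conj(1)]
      = (1/12)[(8) + (-2) + (-4) + (16) + (0) + (-6)] = 12/12 = 1
  <chi_rho, chi_2> = (1/12)[1*(8)*conj(1) + 1*(-2)*conj(1) + 2*(-2)*conj(1) + 2*(8)*conj(1) + 3*(0)*conj(-1) + 3*(-2)*conj(-1)]
      = (1/12)[(8) + (-2) + (-4) + (16) + (0) + (6)] = 24/12 = 2
  <chi_rho, chi_3> = (1/12)[1*(8)*conj(1) + 1*(-2)*conj(-1) + 2*(-2)*conj(-1) + 2*(8)*conj(1) + 3*(0)*conj(1) + 3*(-2)*conj(-1)]
      = (1/12)[(8) + (2) + (4) + (16) + (0) + (6)] = 36/12 = 3
  <chi_rho, chi_4> = (1/12)[1*(8)*conj(1) + 1*(-2)*conj(-1) + 2*(-2)*conj(-1) + 2*(8)*conj(1) + 3*(0)*conj(-1) + 3*(-2)*conj(1)]
      = (1/12)[(8) + (2) + (4) + (16) + (0) + (-6)] = 24/12 = 2
  <chi_rho, chi_5> = (1/12)[1*(8)*conj(2) + 1*(-2)*conj(-2) + 2*(-2)*conj(1) + 2*(8)*conj(-1) + 3*(0)*conj(0) + 3*(-2)*conj(0)]
      = (1/12)[(16) + (4) + (-4) + (-16) + (0) + (0)] = 0/12 = 0
  <chi_rho, chi_6> = (1/12)[1*(8)*conj(2) + 1*(-2)*conj(2) + 2*(-2)*conj(-1) + 2*(8)*conj(-1) + 3*(0)*conj(0) + 3*(-2)*conj(0)]
      = (1/12)[(16) + (-4) + (4) + (-16) + (0) + (0)] = 0/12 = 0
Dimension check: dim(rho) = sum (mult * dim) = 1*1 + 2*1 + 3*1 + 2*1 + 0*2 + 0*2 = 8 = chi_rho(e) = 8.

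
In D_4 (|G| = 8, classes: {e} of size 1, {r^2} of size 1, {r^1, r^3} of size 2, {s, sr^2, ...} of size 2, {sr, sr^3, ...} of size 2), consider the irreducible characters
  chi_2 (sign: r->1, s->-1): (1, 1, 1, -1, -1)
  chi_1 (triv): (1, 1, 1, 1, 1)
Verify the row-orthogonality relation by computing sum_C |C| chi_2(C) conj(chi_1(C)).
Sum = 0; so <chi_2, chi_1> = 0 (distinct irreducibles are orthogonal).

Explanation: Compute term by term over conjugacy classes (|C| * chi_2(C) * conj(chi_1(C))):
  1*(1)*conj(1) + 1*(1)*conj(1) + 2*(1)*conj(1) + 2*(-1)*conj(1) + 2*(-1)*conj(1)
  = (1) + (1) + (2) + (-2) + (-2)
  = 0.
Dividing by |G| = 8 gives 0/8 = 0, matching the row-orthogonality relation <chi_2, chi_1> = [chi_2 = chi_1].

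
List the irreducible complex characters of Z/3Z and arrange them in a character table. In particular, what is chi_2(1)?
Character table of Z/3Z (irreps indexed chi_0,...,chi_2 with chi_k(m) = zeta_3^(k*m), zeta_3 = exp(2*pi*i/3)):
  irrep \ class  {0} (size 1)  {1} (size 1)    {2} (size 1)  
  chi_0          1             1               1             
  chi_1          1             exp(2*I*pi/3)   exp(-2*I*pi/3)
  chi_2          1             exp(-2*I*pi/3)  exp(2*I*pi/3) 

Spot check: chi_2(1) = zeta_3^(2*1) = zeta_3^2 = exp(-2*I*pi/3).

Z/3Z is abelian, so all 3 irreducible complex representations are 1-dimensional. They are given by chi_k(m) = zeta_3^(k*m) for k = 0,...,2. Row orthogonality: sum_m chi_k(m) conj(chi_l(m)) = 3 * [k = l].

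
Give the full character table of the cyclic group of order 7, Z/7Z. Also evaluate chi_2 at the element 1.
Character table of Z/7Z (irreps indexed chi_0,...,chi_6 with chi_k(m) = zeta_7^(k*m), zeta_7 = exp(2*pi*i/7)):
  irrep \ class  {0} (size 1)  {1} (size 1)    {2} (size 1)    {3} (size 1)    {4} (size 1)    {5} (size 1)    {6} (size 1)  
  chi_0          1             1               1               1               1               1               1             
  chi_1          1             exp(2*I*pi/7)   exp(4*I*pi/7)   exp(6*I*pi/7)   exp(-6*I*pi/7)  exp(-4*I*pi/7)  exp(-2*I*pi/7)
  chi_2          1             exp(4*I*pi/7)   exp(-6*I*pi/7)  exp(-2*I*pi/7)  exp(2*I*pi/7)   exp(6*I*pi/7)   exp(-4*I*pi/7)
  chi_3          1             exp(6*I*pi/7)   exp(-2*I*pi/7)  exp(4*I*pi/7)   exp(-4*I*pi/7)  exp(2*I*pi/7)   exp(-6*I*pi/7)
  chi_4          1             exp(-6*I*pi/7)  exp(2*I*pi/7)   exp(-4*I*pi/7)  exp(4*I*pi/7)   exp(-2*I*pi/7)  exp(6*I*pi/7) 
  chi_5          1             exp(-4*I*pi/7)  exp(6*I*pi/7)   exp(2*I*pi/7)   exp(-2*I*pi/7)  exp(-6*I*pi/7)  exp(4*I*pi/7) 
  chi_6          1             exp(-2*I*pi/7)  exp(-4*I*pi/7)  exp(-6*I*pi/7)  exp(6*I*pi/7)   exp(4*I*pi/7)   exp(2*I*pi/7) 

Spot check: chi_2(1) = zeta_7^(2*1) = zeta_7^2 = exp(4*I*pi/7).

Details: Z/7Z is abelian, so all 7 irreducible complex representations are 1-dimensional. They are given by chi_k(m) = zeta_7^(k*m) for k = 0,...,6. Row orthogonality: sum_m chi_k(m) conj(chi_l(m)) = 7 * [k = l].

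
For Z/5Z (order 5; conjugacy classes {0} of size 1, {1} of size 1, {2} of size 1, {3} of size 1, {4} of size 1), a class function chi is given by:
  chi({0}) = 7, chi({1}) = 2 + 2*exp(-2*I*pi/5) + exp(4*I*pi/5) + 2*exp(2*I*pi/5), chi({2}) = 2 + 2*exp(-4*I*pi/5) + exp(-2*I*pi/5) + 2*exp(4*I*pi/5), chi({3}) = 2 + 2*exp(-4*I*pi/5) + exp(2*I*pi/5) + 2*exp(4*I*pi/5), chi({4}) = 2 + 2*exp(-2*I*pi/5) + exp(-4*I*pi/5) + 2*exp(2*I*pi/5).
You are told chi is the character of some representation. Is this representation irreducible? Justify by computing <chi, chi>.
Not irreducible (reducible): <chi, chi> = 13 > 1.

<chi, chi> = (1/|G|) sum_C |C| * |chi(C)|^2 = (1/5)[1*|7|^2 + 1*|2 + 2*exp(-2*I*pi/5) + exp(4*I*pi/5) + 2*exp(2*I*pi/5)|^2 + 1*|2 + 2*exp(-4*I*pi/5) + exp(-2*I*pi/5) + 2*exp(4*I*pi/5)|^2 + 1*|2 + 2*exp(-4*I*pi/5) + exp(2*I*pi/5) + 2*exp(4*I*pi/5)|^2 + 1*|2 + 2*exp(-2*I*pi/5) + exp(-4*I*pi/5) + 2*exp(2*I*pi/5)|^2]
  = (1/5)[(49) + (13 + 10*exp(-2*I*pi/5) + 8*exp(-4*I*pi/5) + 8*exp(4*I*pi/5) + 10*exp(2*I*pi/5)) + (13 + 8*exp(-2*I*pi/5) + 10*exp(-4*I*pi/5) + 10*exp(4*I*pi/5) + 8*exp(2*I*pi/5)) + (13 + 8*exp(-2*I*pi/5) + 10*exp(-4*I*pi/5) + 10*exp(4*I*pi/5) + 8*exp(2*I*pi/5)) + (13 + 10*exp(-2*I*pi/5) + 8*exp(-4*I*pi/5) + 8*exp(4*I*pi/5) + 10*exp(2*I*pi/5))] = 65/5 = 13.
(Exp terms are combined using exp(i*s)*conj(exp(i*t)) = exp(i*(s-t)), and sums of them are collapsed using the identity that for every m > 1 the m distinct m-th roots of unity sum to 0, e.g. 1 + exp(2*I*pi/3) + exp(-2*I*pi/3) = 0.)
A character is irreducible iff <chi, chi> = 1, so this representation is reducible.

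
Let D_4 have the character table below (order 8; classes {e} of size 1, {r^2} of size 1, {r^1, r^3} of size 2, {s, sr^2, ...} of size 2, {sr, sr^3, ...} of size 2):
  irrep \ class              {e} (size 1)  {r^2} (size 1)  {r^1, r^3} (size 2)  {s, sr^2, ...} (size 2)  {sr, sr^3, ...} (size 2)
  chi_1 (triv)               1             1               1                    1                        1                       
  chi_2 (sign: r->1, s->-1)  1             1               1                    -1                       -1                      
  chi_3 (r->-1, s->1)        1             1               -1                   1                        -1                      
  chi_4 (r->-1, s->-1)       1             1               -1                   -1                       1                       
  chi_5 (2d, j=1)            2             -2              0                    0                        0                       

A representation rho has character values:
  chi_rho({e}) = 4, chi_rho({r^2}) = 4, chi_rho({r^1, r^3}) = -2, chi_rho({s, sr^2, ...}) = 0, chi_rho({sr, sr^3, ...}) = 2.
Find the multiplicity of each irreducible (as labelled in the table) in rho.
Multiplicities: chi_1: 1, chi_2: 0, chi_3: 1, chi_4: 2, chi_5: 0.

Derivation: Use <chi_rho, chi> = (1/|G|) sum_C |C| * chi_rho(C) * conj(chi(C)) with |G| = 8 for each irreducible chi in the table:
  <chi_rho, chi_1> = (1/8)[1*(4)*conj(1) + 1*(4)*conj(1) + 2*(-2)*conj(1) + 2*(0)*conj(1) + 2*(2)*conj(1)]
      = (1/8)[(4) + (4) + (-4) + (0) + (4)] = 8/8 = 1
  <chi_rho, chi_2> = (1/8)[1*(4)*conj(1) + 1*(4)*conj(1) + 2*(-2)*conj(1) + 2*(0)*conj(-1) + 2*(2)*conj(-1)]
      = (1/8)[(4) + (4) + (-4) + (0) + (-4)] = 0/8 = 0
  <chi_rho, chi_3> = (1/8)[1*(4)*conj(1) + 1*(4)*conj(1) + 2*(-2)*conj(-1) + 2*(0)*conj(1) + 2*(2)*conj(-1)]
      = (1/8)[(4) + (4) + (4) + (0) + (-4)] = 8/8 = 1
  <chi_rho, chi_4> = (1/8)[1*(4)*conj(1) + 1*(4)*conj(1) + 2*(-2)*conj(-1) + 2*(0)*conj(-1) + 2*(2)*conj(1)]
      = (1/8)[(4) + (4) + (4) + (0) + (4)] = 16/8 = 2
  <chi_rho, chi_5> = (1/8)[1*(4)*conj(2) + 1*(4)*conj(-2) + 2*(-2)*conj(0) + 2*(0)*conj(0) + 2*(2)*conj(0)]
      = (1/8)[(8) + (-8) + (0) + (0) + (0)] = 0/8 = 0
Dimension check: dim(rho) = sum (mult * dim) = 1*1 + 0*1 + 1*1 + 2*1 + 0*2 = 4 = chi_rho(e) = 4.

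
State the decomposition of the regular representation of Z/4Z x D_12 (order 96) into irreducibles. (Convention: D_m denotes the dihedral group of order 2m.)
Each irreducible V_i of dimension d_i appears with multiplicity d_i, i.e. rho_reg = (direct sum over all irreducibles V_i) d_i V_i. The irreducible dimensions for Z/4Z x D_12 are 1, 1, 1, 1, 1, 1, 1, 1, 1, 1, 1, 1, 1, 1, 1, 1, 2, 2, 2, 2, 2, 2, 2, 2, 2, 2, 2, 2, 2, 2, 2, 2, 2, 2, 2, 2: 16 irreducibles of dimension 1, each with multiplicity 1; 20 irreducibles of dimension 2, each with multiplicity 2. Total dimension 16*1*1 + 20*2*2 = 96 = |G|.

Justification: General theorem: in the regular representation of a finite group G, each irreducible appears with multiplicity equal to its dimension. Check: dim(rho_reg) = sum d_i^2 = 1 + 1 + 1 + 1 + 1 + 1 + 1 + 1 + 1 + 1 + 1 + 1 + 1 + 1 + 1 + 1 + 4 + 4 + 4 + 4 + 4 + 4 + 4 + 4 + 4 + 4 + 4 + 4 + 4 + 4 + 4 + 4 + 4 + 4 + 4 + 4 = 96 = |G|.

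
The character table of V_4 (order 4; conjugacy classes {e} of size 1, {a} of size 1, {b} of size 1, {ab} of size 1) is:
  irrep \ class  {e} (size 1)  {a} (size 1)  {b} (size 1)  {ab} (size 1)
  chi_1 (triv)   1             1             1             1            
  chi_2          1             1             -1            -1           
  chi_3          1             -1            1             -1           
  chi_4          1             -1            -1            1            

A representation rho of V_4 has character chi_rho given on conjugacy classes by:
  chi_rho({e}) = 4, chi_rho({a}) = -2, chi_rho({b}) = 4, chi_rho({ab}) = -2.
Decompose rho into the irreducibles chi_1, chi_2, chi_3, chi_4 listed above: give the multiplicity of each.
Multiplicities: chi_1: 1, chi_2: 0, chi_3: 3, chi_4: 0.

Justification: Use <chi_rho, chi> = (1/|G|) sum_C |C| * chi_rho(C) * conj(chi(C)) with |G| = 4 for each irreducible chi in the table:
  <chi_rho, chi_1> = (1/4)[1*(4)*conj(1) + 1*(-2)*conj(1) + 1*(4)*conj(1) + 1*(-2)*conj(1)]
      = (1/4)[(4) + (-2) + (4) + (-2)] = 4/4 = 1
  <chi_rho, chi_2> = (1/4)[1*(4)*conj(1) + 1*(-2)*conj(1) + 1*(4)*conj(-1) + 1*(-2)*conj(-1)]
      = (1/4)[(4) + (-2) + (-4) + (2)] = 0/4 = 0
  <chi_rho, chi_3> = (1/4)[1*(4)*conj(1) + 1*(-2)*conj(-1) + 1*(4)*conj(1) + 1*(-2)*conj(-1)]
      = (1/4)[(4) + (2) + (4) + (2)] = 12/4 = 3
  <chi_rho, chi_4> = (1/4)[1*(4)*conj(1) + 1*(-2)*conj(-1) + 1*(4)*conj(-1) + 1*(-2)*conj(1)]
      = (1/4)[(4) + (2) + (-4) + (-2)] = 0/4 = 0
Dimension check: dim(rho) = sum (mult * dim) = 1*1 + 0*1 + 3*1 + 0*1 = 4 = chi_rho(e) = 4.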